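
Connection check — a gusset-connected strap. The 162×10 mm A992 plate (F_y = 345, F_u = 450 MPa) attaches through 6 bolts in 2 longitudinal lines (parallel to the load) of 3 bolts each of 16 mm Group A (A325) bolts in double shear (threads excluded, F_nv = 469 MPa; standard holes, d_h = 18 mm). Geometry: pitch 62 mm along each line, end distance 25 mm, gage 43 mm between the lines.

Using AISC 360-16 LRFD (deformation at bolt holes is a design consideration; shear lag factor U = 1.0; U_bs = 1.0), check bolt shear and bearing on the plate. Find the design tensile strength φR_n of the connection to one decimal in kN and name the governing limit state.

Bolt shear: A_b = π(16)²/4 = 201.06 mm². φR_n = 0.75 × 469 × 201.06 × 6 × 2 = 848.7 kN.
Bearing (10 mm plate, F_u = 450 MPa): end bolts L_c = 25 − 18/2 = 16, R_n = min(1.2×16×10×450, 2.4×16×10×450) = 86.4 kN/bolt; interior L_c = 62 − 18 = 44, R_n = 172.8 kN/bolt. φR_n = 0.75 × (2×86.4 + 4×172.8) = 648.0 kN.
Governing: min(848.7, 648.0) = 648.0 kN → bearing.

648.0 kN (bearing governs)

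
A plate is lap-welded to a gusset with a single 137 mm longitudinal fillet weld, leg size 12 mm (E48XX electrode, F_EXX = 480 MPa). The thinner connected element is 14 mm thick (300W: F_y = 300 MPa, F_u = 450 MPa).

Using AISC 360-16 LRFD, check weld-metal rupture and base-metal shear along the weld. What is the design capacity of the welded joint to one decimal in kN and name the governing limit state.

251.1 kN (weld metal governs)

Weld metal: throat = 0.707×12 = 8.484 mm, L = 137 mm. φR_n = 0.75 × 0.6 × 480 × 8.484 × 137 = 251.1 kN.
Base metal shear (14 mm plate): yield φR_n = 1.0×0.6×300×14×137 = 345.2 kN; rupture φR_n = 0.75×0.6×450×14×137 = 388.4 kN; take 345.2 kN (yield).
Governing: min(251.1, 345.2) = 251.1 kN → weld metal.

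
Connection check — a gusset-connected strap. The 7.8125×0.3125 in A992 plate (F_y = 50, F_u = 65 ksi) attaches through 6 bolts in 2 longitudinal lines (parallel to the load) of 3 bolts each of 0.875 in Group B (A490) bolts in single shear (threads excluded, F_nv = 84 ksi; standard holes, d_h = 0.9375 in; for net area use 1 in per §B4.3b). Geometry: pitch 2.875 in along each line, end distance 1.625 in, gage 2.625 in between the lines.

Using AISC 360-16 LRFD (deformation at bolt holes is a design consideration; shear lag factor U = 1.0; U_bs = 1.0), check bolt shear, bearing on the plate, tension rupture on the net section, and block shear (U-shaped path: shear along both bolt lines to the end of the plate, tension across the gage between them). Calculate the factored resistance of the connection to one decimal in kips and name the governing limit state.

Bolt shear: A_b = π(0.875)²/4 = 0.60132 in². φR_n = 0.75 × 84 × 0.60132 × 6 × 1 = 227.3 kips.
Bearing (0.3125 in plate, F_u = 65 ksi): end bolts L_c = 1.625 − 0.9375/2 = 1.15625, R_n = min(1.2×1.15625×0.3125×65, 2.4×0.875×0.3125×65) = 28.184 kips/bolt; interior L_c = 2.875 − 0.9375 = 1.9375, R_n = 42.656 kips/bolt. φR_n = 0.75 × (2×28.184 + 4×42.656) = 170.2 kips.
Tension rupture (net): A_n = (7.8125 − 2×1)×0.3125 = 1.8164 in² (U = 1.0, A_e = A_n). φR_n = 0.75 × 65 × 1.8164 = 88.5 kips.
Block shear: shear path 2×[1.625+2×2.875] = 2×7.375 in, A_gv = 4.6094, A_nv = 2×(7.375 − 2.5×1)×0.3125 = 3.0469 in²; tension across gage: (2.625 − 1×1)×0.3125 = 0.50781 in². R_n = min(0.6×65×3.0469, 0.6×50×4.6094) + 1.0×65×0.50781 = min(118.83, 138.28) + 33.008 = 151.84 kips. φR_n = 0.75 × 151.84 = 113.9 kips.
Governing: min(227.3, 170.2, 88.5, 113.9) = 88.5 kips → net-section rupture.

88.5 kips (net-section rupture governs)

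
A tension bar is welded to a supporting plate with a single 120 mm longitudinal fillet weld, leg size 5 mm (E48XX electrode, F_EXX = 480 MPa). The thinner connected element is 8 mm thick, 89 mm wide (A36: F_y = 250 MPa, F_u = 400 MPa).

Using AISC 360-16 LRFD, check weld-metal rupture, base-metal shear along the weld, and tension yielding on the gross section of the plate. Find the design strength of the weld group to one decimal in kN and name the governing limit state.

91.6 kN (weld metal governs)

Weld metal: throat = 0.707×5 = 3.535 mm, L = 120 mm. φR_n = 0.75 × 0.6 × 480 × 3.535 × 120 = 91.6 kN.
Base metal shear (8 mm plate): yield φR_n = 1.0×0.6×250×8×120 = 144.0 kN; rupture φR_n = 0.75×0.6×400×8×120 = 172.8 kN; take 144.0 kN (yield).
Tension yield (gross): A_g = 89×8 = 712 mm². φR_n = 0.90 × 250 × 712 = 160.2 kN.
Governing: min(91.6, 144.0, 160.2) = 91.6 kN → weld metal.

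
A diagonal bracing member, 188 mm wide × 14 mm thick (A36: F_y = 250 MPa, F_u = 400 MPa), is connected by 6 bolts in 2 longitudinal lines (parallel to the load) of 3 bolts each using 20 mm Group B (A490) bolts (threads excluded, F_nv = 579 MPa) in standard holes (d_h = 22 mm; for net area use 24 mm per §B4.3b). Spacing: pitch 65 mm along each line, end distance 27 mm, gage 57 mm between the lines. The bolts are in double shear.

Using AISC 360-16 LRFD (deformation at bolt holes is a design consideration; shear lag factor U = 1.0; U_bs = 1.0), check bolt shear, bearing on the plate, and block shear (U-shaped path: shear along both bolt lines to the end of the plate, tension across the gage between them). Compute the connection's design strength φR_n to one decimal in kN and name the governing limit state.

Bolt shear: A_b = π(20)²/4 = 314.16 mm². φR_n = 0.75 × 579 × 314.16 × 6 × 2 = 1637.1 kN.
Bearing (14 mm plate, F_u = 400 MPa): end bolts L_c = 27 − 22/2 = 16, R_n = min(1.2×16×14×400, 2.4×20×14×400) = 107.52 kN/bolt; interior L_c = 65 − 22 = 43, R_n = 268.8 kN/bolt. φR_n = 0.75 × (2×107.52 + 4×268.8) = 967.7 kN.
Block shear: shear path 2×[27+2×65] = 2×157 mm, A_gv = 4396, A_nv = 2×(157 − 2.5×24)×14 = 2716 mm²; tension across gage: (57 − 1×24)×14 = 462 mm². R_n = min(0.6×400×2716, 0.6×250×4396) + 1.0×400×462 = min(651.84, 659.4) + 184.8 = 836.64 kN. φR_n = 0.75 × 836.64 = 627.5 kN.
Governing: min(1637.1, 967.7, 627.5) = 627.5 kN → block shear.

627.5 kN (block shear governs)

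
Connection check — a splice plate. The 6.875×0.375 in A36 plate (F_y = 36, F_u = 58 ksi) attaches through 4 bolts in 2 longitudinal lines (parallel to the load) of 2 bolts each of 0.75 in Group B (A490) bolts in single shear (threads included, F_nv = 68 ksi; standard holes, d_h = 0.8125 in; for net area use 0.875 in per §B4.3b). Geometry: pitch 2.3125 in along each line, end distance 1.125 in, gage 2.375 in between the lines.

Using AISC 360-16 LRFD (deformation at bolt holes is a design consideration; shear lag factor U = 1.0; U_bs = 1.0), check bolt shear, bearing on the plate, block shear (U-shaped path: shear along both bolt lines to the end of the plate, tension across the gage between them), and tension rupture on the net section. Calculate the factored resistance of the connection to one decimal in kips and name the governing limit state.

66.1 kips (block shear governs)

Bolt shear: A_b = π(0.75)²/4 = 0.44179 in². φR_n = 0.75 × 68 × 0.44179 × 4 × 1 = 90.1 kips.
Bearing (0.375 in plate, F_u = 58 ksi): end bolts L_c = 1.125 − 0.8125/2 = 0.71875, R_n = min(1.2×0.71875×0.375×58, 2.4×0.75×0.375×58) = 18.759 kips/bolt; interior L_c = 2.3125 − 0.8125 = 1.5, R_n = 39.15 kips/bolt. φR_n = 0.75 × (2×18.759 + 2×39.15) = 86.9 kips.
Block shear: shear path 2×[1.125+1×2.3125] = 2×3.4375 in, A_gv = 2.5781, A_nv = 2×(3.4375 − 1.5×0.875)×0.375 = 1.5938 in²; tension across gage: (2.375 − 1×0.875)×0.375 = 0.5625 in². R_n = min(0.6×58×1.5938, 0.6×36×2.5781) + 1.0×58×0.5625 = min(55.464, 55.687) + 32.625 = 88.089 kips. φR_n = 0.75 × 88.089 = 66.1 kips.
Tension rupture (net): A_n = (6.875 − 2×0.875)×0.375 = 1.9219 in² (U = 1.0, A_e = A_n). φR_n = 0.75 × 58 × 1.9219 = 83.6 kips.
Governing: min(90.1, 86.9, 66.1, 83.6) = 66.1 kips → block shear.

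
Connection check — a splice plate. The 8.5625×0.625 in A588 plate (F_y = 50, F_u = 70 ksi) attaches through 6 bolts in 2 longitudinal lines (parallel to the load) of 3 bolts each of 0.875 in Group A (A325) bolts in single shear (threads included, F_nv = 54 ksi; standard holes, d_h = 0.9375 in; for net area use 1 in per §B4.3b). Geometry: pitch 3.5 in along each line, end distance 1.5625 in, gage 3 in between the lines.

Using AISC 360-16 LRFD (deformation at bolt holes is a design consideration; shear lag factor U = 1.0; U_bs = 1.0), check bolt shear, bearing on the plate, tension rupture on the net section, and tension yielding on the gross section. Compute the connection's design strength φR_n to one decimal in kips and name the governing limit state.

146.1 kips (bolt shear governs)

Bolt shear: A_b = π(0.875)²/4 = 0.60132 in². φR_n = 0.75 × 54 × 0.60132 × 6 × 1 = 146.1 kips.
Bearing (0.625 in plate, F_u = 70 ksi): end bolts L_c = 1.5625 − 0.9375/2 = 1.09375, R_n = min(1.2×1.09375×0.625×70, 2.4×0.875×0.625×70) = 57.422 kips/bolt; interior L_c = 3.5 − 0.9375 = 2.5625, R_n = 91.875 kips/bolt. φR_n = 0.75 × (2×57.422 + 4×91.875) = 361.8 kips.
Tension rupture (net): A_n = (8.5625 − 2×1)×0.625 = 4.1016 in² (U = 1.0, A_e = A_n). φR_n = 0.75 × 70 × 4.1016 = 215.3 kips.
Tension yield (gross): A_g = 8.5625×0.625 = 5.3516 in². φR_n = 0.90 × 50 × 5.3516 = 240.8 kips.
Governing: min(146.1, 361.8, 215.3, 240.8) = 146.1 kips → bolt shear.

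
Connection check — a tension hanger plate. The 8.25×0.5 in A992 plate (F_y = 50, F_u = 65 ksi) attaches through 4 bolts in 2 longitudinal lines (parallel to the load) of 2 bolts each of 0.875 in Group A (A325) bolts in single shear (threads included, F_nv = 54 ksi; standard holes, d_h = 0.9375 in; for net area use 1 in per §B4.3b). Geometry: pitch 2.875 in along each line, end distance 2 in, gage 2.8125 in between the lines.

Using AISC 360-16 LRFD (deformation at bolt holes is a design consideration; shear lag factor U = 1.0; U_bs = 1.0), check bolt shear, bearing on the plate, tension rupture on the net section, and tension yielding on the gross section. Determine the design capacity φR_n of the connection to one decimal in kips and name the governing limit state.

97.4 kips (bolt shear governs)

Bolt shear: A_b = π(0.875)²/4 = 0.60132 in². φR_n = 0.75 × 54 × 0.60132 × 4 × 1 = 97.4 kips.
Bearing (0.5 in plate, F_u = 65 ksi): end bolts L_c = 2 − 0.9375/2 = 1.53125, R_n = min(1.2×1.53125×0.5×65, 2.4×0.875×0.5×65) = 59.719 kips/bolt; interior L_c = 2.875 − 0.9375 = 1.9375, R_n = 68.25 kips/bolt. φR_n = 0.75 × (2×59.719 + 2×68.25) = 192.0 kips.
Tension rupture (net): A_n = (8.25 − 2×1)×0.5 = 3.125 in² (U = 1.0, A_e = A_n). φR_n = 0.75 × 65 × 3.125 = 152.3 kips.
Tension yield (gross): A_g = 8.25×0.5 = 4.125 in². φR_n = 0.90 × 50 × 4.125 = 185.6 kips.
Governing: min(97.4, 192.0, 152.3, 185.6) = 97.4 kips → bolt shear.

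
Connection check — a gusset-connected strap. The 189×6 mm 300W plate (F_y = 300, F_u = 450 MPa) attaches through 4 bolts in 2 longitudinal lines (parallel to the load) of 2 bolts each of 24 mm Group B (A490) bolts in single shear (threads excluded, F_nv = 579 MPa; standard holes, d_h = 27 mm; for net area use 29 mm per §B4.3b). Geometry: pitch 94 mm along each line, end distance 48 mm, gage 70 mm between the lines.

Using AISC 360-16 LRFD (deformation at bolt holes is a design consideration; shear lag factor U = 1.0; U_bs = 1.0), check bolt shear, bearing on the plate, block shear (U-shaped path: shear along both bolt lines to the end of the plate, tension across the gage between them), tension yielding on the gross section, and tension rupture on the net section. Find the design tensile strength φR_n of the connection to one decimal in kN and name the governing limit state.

265.3 kN (net-section rupture governs)

Bolt shear: A_b = π(24)²/4 = 452.39 mm². φR_n = 0.75 × 579 × 452.39 × 4 × 1 = 785.8 kN.
Bearing (6 mm plate, F_u = 450 MPa): end bolts L_c = 48 − 27/2 = 34.5, R_n = min(1.2×34.5×6×450, 2.4×24×6×450) = 111.78 kN/bolt; interior L_c = 94 − 27 = 67, R_n = 155.52 kN/bolt. φR_n = 0.75 × (2×111.78 + 2×155.52) = 401.0 kN.
Block shear: shear path 2×[48+1×94] = 2×142 mm, A_gv = 1704, A_nv = 2×(142 − 1.5×29)×6 = 1182 mm²; tension across gage: (70 − 1×29)×6 = 246 mm². R_n = min(0.6×450×1182, 0.6×300×1704) + 1.0×450×246 = min(319.14, 306.72) + 110.7 = 417.42 kN. φR_n = 0.75 × 417.42 = 313.1 kN.
Tension yield (gross): A_g = 189×6 = 1134 mm². φR_n = 0.90 × 300 × 1134 = 306.2 kN.
Tension rupture (net): A_n = (189 − 2×29)×6 = 786 mm² (U = 1.0, A_e = A_n). φR_n = 0.75 × 450 × 786 = 265.3 kN.
Governing: min(785.8, 401.0, 313.1, 306.2, 265.3) = 265.3 kN → net-section rupture.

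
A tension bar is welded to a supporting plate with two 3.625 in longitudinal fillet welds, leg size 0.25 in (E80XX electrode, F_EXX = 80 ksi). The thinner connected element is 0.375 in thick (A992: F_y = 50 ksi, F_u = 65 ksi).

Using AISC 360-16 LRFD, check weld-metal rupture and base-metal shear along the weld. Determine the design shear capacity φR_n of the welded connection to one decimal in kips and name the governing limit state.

46.1 kips (weld metal governs)

Weld metal: throat = 0.707×0.25 = 0.17675 in, L = 2×3.625 = 7.25 in. φR_n = 0.75 × 0.6 × 80 × 0.17675 × 7.25 = 46.1 kips.
Base metal shear (0.375 in plate): yield φR_n = 1.0×0.6×50×0.375×7.25 = 81.6 kips; rupture φR_n = 0.75×0.6×65×0.375×7.25 = 79.5 kips; take 79.5 kips (rupture).
Governing: min(46.1, 79.5) = 46.1 kips → weld metal.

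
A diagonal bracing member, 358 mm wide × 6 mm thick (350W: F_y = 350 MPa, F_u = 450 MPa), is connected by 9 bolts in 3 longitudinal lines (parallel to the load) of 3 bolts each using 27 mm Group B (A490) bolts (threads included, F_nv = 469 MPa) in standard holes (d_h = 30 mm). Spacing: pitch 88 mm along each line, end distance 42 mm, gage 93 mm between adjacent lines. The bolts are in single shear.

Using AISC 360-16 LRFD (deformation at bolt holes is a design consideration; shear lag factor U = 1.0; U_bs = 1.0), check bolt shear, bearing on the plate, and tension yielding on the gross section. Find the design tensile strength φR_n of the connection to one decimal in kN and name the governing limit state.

Bolt shear: A_b = π(27)²/4 = 572.56 mm². φR_n = 0.75 × 469 × 572.56 × 9 × 1 = 1812.6 kN.
Bearing (6 mm plate, F_u = 450 MPa): end bolts L_c = 42 − 30/2 = 27, R_n = min(1.2×27×6×450, 2.4×27×6×450) = 87.48 kN/bolt; interior L_c = 88 − 30 = 58, R_n = 174.96 kN/bolt. φR_n = 0.75 × (3×87.48 + 6×174.96) = 984.2 kN.
Tension yield (gross): A_g = 358×6 = 2148 mm². φR_n = 0.90 × 350 × 2148 = 676.6 kN.
Governing: min(1812.6, 984.2, 676.6) = 676.6 kN → gross-section yield.

676.6 kN (gross-section yield governs)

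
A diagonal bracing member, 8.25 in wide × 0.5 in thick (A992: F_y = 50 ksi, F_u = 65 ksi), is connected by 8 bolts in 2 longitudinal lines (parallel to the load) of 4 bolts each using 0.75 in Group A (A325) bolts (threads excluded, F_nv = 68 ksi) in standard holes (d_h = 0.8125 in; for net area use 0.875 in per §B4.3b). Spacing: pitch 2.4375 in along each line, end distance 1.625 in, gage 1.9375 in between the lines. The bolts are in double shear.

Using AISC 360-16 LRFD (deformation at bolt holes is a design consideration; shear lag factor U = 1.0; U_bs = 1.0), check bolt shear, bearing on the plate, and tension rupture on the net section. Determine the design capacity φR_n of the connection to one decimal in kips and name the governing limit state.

158.4 kips (net-section rupture governs)

Bolt shear: A_b = π(0.75)²/4 = 0.44179 in². φR_n = 0.75 × 68 × 0.44179 × 8 × 2 = 360.5 kips.
Bearing (0.5 in plate, F_u = 65 ksi): end bolts L_c = 1.625 − 0.8125/2 = 1.21875, R_n = min(1.2×1.21875×0.5×65, 2.4×0.75×0.5×65) = 47.531 kips/bolt; interior L_c = 2.4375 − 0.8125 = 1.625, R_n = 58.5 kips/bolt. φR_n = 0.75 × (2×47.531 + 6×58.5) = 334.5 kips.
Tension rupture (net): A_n = (8.25 − 2×0.875)×0.5 = 3.25 in² (U = 1.0, A_e = A_n). φR_n = 0.75 × 65 × 3.25 = 158.4 kips.
Governing: min(360.5, 334.5, 158.4) = 158.4 kips → net-section rupture.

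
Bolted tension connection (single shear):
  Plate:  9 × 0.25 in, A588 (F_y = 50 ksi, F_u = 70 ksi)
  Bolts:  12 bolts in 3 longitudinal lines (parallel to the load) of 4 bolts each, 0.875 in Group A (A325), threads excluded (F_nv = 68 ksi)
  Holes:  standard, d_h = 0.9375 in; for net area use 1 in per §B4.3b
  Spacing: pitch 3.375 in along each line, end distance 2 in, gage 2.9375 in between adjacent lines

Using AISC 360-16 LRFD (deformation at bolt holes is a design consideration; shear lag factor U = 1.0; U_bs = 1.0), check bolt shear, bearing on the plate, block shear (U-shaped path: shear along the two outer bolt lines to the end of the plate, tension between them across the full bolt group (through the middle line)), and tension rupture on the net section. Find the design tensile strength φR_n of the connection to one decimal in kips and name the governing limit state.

Bolt shear: A_b = π(0.875)²/4 = 0.60132 in². φR_n = 0.75 × 68 × 0.60132 × 12 × 1 = 368.0 kips.
Bearing (0.25 in plate, F_u = 70 ksi): end bolts L_c = 2 − 0.9375/2 = 1.53125, R_n = min(1.2×1.53125×0.25×70, 2.4×0.875×0.25×70) = 32.156 kips/bolt; interior L_c = 3.375 − 0.9375 = 2.4375, R_n = 36.75 kips/bolt. φR_n = 0.75 × (3×32.156 + 9×36.75) = 320.4 kips.
Block shear: shear path 2×[2+3×3.375] = 2×12.125 in, A_gv = 6.0625, A_nv = 2×(12.125 − 3.5×1)×0.25 = 4.3125 in²; tension across gage: (5.875 − 2×1)×0.25 = 0.96875 in². R_n = min(0.6×70×4.3125, 0.6×50×6.0625) + 1.0×70×0.96875 = min(181.13, 181.88) + 67.813 = 248.94 kips. φR_n = 0.75 × 248.94 = 186.7 kips.
Tension rupture (net): A_n = (9 − 3×1)×0.25 = 1.5 in² (U = 1.0, A_e = A_n). φR_n = 0.75 × 70 × 1.5 = 78.8 kips.
Governing: min(368.0, 320.4, 186.7, 78.8) = 78.8 kips → net-section rupture.

78.8 kips (net-section rupture governs)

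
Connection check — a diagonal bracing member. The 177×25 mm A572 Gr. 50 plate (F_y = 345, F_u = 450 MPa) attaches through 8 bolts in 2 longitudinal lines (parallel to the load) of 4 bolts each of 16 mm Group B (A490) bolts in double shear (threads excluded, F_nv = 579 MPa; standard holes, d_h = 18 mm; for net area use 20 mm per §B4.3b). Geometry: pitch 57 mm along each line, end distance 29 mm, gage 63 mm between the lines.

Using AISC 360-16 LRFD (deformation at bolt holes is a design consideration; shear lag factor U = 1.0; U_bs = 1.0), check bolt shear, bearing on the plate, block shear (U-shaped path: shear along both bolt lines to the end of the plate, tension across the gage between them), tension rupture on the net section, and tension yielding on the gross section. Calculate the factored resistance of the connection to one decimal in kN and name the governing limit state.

Bolt shear: A_b = π(16)²/4 = 201.06 mm². φR_n = 0.75 × 579 × 201.06 × 8 × 2 = 1397.0 kN.
Bearing (25 mm plate, F_u = 450 MPa): end bolts L_c = 29 − 18/2 = 20, R_n = min(1.2×20×25×450, 2.4×16×25×450) = 270 kN/bolt; interior L_c = 57 − 18 = 39, R_n = 432 kN/bolt. φR_n = 0.75 × (2×270 + 6×432) = 2349.0 kN.
Block shear: shear path 2×[29+3×57] = 2×200 mm, A_gv = 10000, A_nv = 2×(200 − 3.5×20)×25 = 6500 mm²; tension across gage: (63 − 1×20)×25 = 1075 mm². R_n = min(0.6×450×6500, 0.6×345×10000) + 1.0×450×1075 = min(1755, 2070) + 483.75 = 2238.8 kN. φR_n = 0.75 × 2238.8 = 1679.1 kN.
Tension rupture (net): A_n = (177 − 2×20)×25 = 3425 mm² (U = 1.0, A_e = A_n). φR_n = 0.75 × 450 × 3425 = 1155.9 kN.
Tension yield (gross): A_g = 177×25 = 4425 mm². φR_n = 0.90 × 345 × 4425 = 1374.0 kN.
Governing: min(1397.0, 2349.0, 1679.1, 1155.9, 1374.0) = 1155.9 kN → net-section rupture.

1155.9 kN (net-section rupture governs)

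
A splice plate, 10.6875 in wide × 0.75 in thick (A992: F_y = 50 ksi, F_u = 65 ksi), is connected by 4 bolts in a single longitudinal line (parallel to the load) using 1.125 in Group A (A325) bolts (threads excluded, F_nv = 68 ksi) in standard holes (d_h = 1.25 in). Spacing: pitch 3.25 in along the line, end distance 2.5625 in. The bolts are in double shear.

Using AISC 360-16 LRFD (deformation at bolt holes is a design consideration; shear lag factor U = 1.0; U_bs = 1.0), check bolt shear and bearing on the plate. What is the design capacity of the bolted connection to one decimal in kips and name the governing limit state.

348.3 kips (bearing governs)

Bolt shear: A_b = π(1.125)²/4 = 0.99402 in². φR_n = 0.75 × 68 × 0.99402 × 4 × 2 = 405.6 kips.
Bearing (0.75 in plate, F_u = 65 ksi): end bolts L_c = 2.5625 − 1.25/2 = 1.9375, R_n = min(1.2×1.9375×0.75×65, 2.4×1.125×0.75×65) = 113.34 kips/bolt; interior L_c = 3.25 − 1.25 = 2, R_n = 117 kips/bolt. φR_n = 0.75 × (1×113.34 + 3×117) = 348.3 kips.
Governing: min(405.6, 348.3) = 348.3 kips → bearing.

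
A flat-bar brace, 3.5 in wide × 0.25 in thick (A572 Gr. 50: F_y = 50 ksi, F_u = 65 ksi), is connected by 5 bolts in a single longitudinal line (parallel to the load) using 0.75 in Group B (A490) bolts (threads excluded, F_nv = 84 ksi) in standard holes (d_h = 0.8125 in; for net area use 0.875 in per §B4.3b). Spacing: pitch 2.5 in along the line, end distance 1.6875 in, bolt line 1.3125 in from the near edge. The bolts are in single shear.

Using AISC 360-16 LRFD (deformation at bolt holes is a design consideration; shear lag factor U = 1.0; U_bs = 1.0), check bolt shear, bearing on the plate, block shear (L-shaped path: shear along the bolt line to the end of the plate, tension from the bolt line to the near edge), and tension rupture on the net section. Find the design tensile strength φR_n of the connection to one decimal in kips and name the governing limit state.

32.0 kips (net-section rupture governs)

Bolt shear: A_b = π(0.75)²/4 = 0.44179 in². φR_n = 0.75 × 84 × 0.44179 × 5 × 1 = 139.2 kips.
Bearing (0.25 in plate, F_u = 65 ksi): end bolts L_c = 1.6875 − 0.8125/2 = 1.28125, R_n = min(1.2×1.28125×0.25×65, 2.4×0.75×0.25×65) = 24.984 kips/bolt; interior L_c = 2.5 − 0.8125 = 1.6875, R_n = 29.25 kips/bolt. φR_n = 0.75 × (1×24.984 + 4×29.25) = 106.5 kips.
Block shear: shear path 1×[1.6875+4×2.5] = 1×11.6875 in, A_gv = 2.9219, A_nv = 1×(11.6875 − 4.5×0.875)×0.25 = 1.9375 in²; tension to near edge: (1.3125 − 0.5×0.875)×0.25 = 0.21875 in². R_n = min(0.6×65×1.9375, 0.6×50×2.9219) + 1.0×65×0.21875 = min(75.563, 87.657) + 14.219 = 89.782 kips. φR_n = 0.75 × 89.782 = 67.3 kips.
Tension rupture (net): A_n = (3.5 − 1×0.875)×0.25 = 0.65625 in² (U = 1.0, A_e = A_n). φR_n = 0.75 × 65 × 0.65625 = 32.0 kips.
Governing: min(139.2, 106.5, 67.3, 32.0) = 32.0 kips → net-section rupture.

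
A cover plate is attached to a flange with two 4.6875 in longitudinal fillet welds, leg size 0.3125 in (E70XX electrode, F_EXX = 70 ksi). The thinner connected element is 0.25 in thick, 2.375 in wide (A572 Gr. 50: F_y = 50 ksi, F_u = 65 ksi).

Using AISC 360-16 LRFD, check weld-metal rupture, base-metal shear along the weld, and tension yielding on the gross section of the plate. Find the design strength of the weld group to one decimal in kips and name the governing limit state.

Weld metal: throat = 0.707×0.3125 = 0.22094 in, L = 2×4.6875 = 9.375 in. φR_n = 0.75 × 0.6 × 70 × 0.22094 × 9.375 = 65.2 kips.
Base metal shear (0.25 in plate): yield φR_n = 1.0×0.6×50×0.25×9.375 = 70.3 kips; rupture φR_n = 0.75×0.6×65×0.25×9.375 = 68.6 kips; take 68.6 kips (rupture).
Tension yield (gross): A_g = 2.375×0.25 = 0.59375 in². φR_n = 0.90 × 50 × 0.59375 = 26.7 kips.
Governing: min(65.2, 68.6, 26.7) = 26.7 kips → gross-section yield.

26.7 kips (gross-section yield governs)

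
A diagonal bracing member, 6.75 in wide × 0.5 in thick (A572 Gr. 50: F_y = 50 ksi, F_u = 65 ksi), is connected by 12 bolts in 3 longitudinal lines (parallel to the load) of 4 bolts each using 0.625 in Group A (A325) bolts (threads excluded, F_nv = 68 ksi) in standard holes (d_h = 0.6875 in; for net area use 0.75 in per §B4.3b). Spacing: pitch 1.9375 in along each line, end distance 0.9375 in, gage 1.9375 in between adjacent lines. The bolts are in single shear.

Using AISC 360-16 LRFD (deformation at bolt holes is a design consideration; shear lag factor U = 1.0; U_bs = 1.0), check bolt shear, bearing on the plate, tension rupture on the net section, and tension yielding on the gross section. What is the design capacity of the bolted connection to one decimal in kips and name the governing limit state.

109.7 kips (net-section rupture governs)

Bolt shear: A_b = π(0.625)²/4 = 0.3068 in². φR_n = 0.75 × 68 × 0.3068 × 12 × 1 = 187.8 kips.
Bearing (0.5 in plate, F_u = 65 ksi): end bolts L_c = 0.9375 − 0.6875/2 = 0.59375, R_n = min(1.2×0.59375×0.5×65, 2.4×0.625×0.5×65) = 23.156 kips/bolt; interior L_c = 1.9375 − 0.6875 = 1.25, R_n = 48.75 kips/bolt. φR_n = 0.75 × (3×23.156 + 9×48.75) = 381.2 kips.
Tension rupture (net): A_n = (6.75 − 3×0.75)×0.5 = 2.25 in² (U = 1.0, A_e = A_n). φR_n = 0.75 × 65 × 2.25 = 109.7 kips.
Tension yield (gross): A_g = 6.75×0.5 = 3.375 in². φR_n = 0.90 × 50 × 3.375 = 151.9 kips.
Governing: min(187.8, 381.2, 109.7, 151.9) = 109.7 kips → net-section rupture.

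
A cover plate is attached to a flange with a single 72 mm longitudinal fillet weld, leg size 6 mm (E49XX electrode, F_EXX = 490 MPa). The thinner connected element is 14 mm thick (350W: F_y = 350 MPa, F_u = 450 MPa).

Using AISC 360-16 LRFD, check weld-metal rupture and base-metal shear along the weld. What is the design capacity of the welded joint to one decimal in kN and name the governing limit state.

67.3 kN (weld metal governs)

Weld metal: throat = 0.707×6 = 4.242 mm, L = 72 mm. φR_n = 0.75 × 0.6 × 490 × 4.242 × 72 = 67.3 kN.
Base metal shear (14 mm plate): yield φR_n = 1.0×0.6×350×14×72 = 211.7 kN; rupture φR_n = 0.75×0.6×450×14×72 = 204.1 kN; take 204.1 kN (rupture).
Governing: min(67.3, 204.1) = 67.3 kN → weld metal.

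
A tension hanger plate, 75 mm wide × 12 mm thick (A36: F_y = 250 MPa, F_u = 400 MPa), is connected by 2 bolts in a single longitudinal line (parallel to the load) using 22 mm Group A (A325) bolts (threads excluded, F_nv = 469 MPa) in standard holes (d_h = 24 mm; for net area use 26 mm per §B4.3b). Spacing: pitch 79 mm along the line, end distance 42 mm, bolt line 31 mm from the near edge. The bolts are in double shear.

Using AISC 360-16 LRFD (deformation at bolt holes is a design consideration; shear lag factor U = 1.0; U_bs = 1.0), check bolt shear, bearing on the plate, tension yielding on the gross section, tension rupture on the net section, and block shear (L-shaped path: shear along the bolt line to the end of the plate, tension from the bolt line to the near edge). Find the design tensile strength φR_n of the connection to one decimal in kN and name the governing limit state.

176.4 kN (net-section rupture governs)

Bolt shear: A_b = π(22)²/4 = 380.13 mm². φR_n = 0.75 × 469 × 380.13 × 2 × 2 = 534.8 kN.
Bearing (12 mm plate, F_u = 400 MPa): end bolts L_c = 42 − 24/2 = 30, R_n = min(1.2×30×12×400, 2.4×22×12×400) = 172.8 kN/bolt; interior L_c = 79 − 24 = 55, R_n = 253.44 kN/bolt. φR_n = 0.75 × (1×172.8 + 1×253.44) = 319.7 kN.
Tension yield (gross): A_g = 75×12 = 900 mm². φR_n = 0.90 × 250 × 900 = 202.5 kN.
Tension rupture (net): A_n = (75 − 1×26)×12 = 588 mm² (U = 1.0, A_e = A_n). φR_n = 0.75 × 400 × 588 = 176.4 kN.
Block shear: shear path 1×[42+1×79] = 1×121 mm, A_gv = 1452, A_nv = 1×(121 − 1.5×26)×12 = 984 mm²; tension to near edge: (31 − 0.5×26)×12 = 216 mm². R_n = min(0.6×400×984, 0.6×250×1452) + 1.0×400×216 = min(236.16, 217.8) + 86.4 = 304.2 kN. φR_n = 0.75 × 304.2 = 228.2 kN.
Governing: min(534.8, 319.7, 202.5, 176.4, 228.2) = 176.4 kN → net-section rupture.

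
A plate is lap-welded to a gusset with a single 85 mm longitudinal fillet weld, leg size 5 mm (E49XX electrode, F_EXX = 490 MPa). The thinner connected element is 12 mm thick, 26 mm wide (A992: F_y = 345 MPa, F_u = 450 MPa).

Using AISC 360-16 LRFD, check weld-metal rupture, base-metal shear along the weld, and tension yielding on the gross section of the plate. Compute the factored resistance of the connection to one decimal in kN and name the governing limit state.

Weld metal: throat = 0.707×5 = 3.535 mm, L = 85 mm. φR_n = 0.75 × 0.6 × 490 × 3.535 × 85 = 66.3 kN.
Base metal shear (12 mm plate): yield φR_n = 1.0×0.6×345×12×85 = 211.1 kN; rupture φR_n = 0.75×0.6×450×12×85 = 206.6 kN; take 206.6 kN (rupture).
Tension yield (gross): A_g = 26×12 = 312 mm². φR_n = 0.90 × 345 × 312 = 96.9 kN.
Governing: min(66.3, 206.6, 96.9) = 66.3 kN → weld metal.

66.3 kN (weld metal governs)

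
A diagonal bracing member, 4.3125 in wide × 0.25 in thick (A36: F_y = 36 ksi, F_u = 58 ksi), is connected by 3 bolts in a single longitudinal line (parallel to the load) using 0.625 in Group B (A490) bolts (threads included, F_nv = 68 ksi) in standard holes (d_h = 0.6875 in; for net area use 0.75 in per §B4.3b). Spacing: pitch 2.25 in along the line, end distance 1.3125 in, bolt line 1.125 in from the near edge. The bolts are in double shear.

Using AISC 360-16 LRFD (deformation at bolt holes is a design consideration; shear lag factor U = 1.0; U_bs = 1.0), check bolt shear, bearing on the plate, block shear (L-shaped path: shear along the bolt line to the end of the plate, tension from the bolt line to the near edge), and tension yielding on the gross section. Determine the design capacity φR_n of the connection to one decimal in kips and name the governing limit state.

31.7 kips (block shear governs)

Bolt shear: A_b = π(0.625)²/4 = 0.3068 in². φR_n = 0.75 × 68 × 0.3068 × 3 × 2 = 93.9 kips.
Bearing (0.25 in plate, F_u = 58 ksi): end bolts L_c = 1.3125 − 0.6875/2 = 0.96875, R_n = min(1.2×0.96875×0.25×58, 2.4×0.625×0.25×58) = 16.856 kips/bolt; interior L_c = 2.25 − 0.6875 = 1.5625, R_n = 21.75 kips/bolt. φR_n = 0.75 × (1×16.856 + 2×21.75) = 45.3 kips.
Block shear: shear path 1×[1.3125+2×2.25] = 1×5.8125 in, A_gv = 1.4531, A_nv = 1×(5.8125 − 2.5×0.75)×0.25 = 0.98438 in²; tension to near edge: (1.125 − 0.5×0.75)×0.25 = 0.1875 in². R_n = min(0.6×58×0.98438, 0.6×36×1.4531) + 1.0×58×0.1875 = min(34.256, 31.387) + 10.875 = 42.262 kips. φR_n = 0.75 × 42.262 = 31.7 kips.
Tension yield (gross): A_g = 4.3125×0.25 = 1.0781 in². φR_n = 0.90 × 36 × 1.0781 = 34.9 kips.
Governing: min(93.9, 45.3, 31.7, 34.9) = 31.7 kips → block shear.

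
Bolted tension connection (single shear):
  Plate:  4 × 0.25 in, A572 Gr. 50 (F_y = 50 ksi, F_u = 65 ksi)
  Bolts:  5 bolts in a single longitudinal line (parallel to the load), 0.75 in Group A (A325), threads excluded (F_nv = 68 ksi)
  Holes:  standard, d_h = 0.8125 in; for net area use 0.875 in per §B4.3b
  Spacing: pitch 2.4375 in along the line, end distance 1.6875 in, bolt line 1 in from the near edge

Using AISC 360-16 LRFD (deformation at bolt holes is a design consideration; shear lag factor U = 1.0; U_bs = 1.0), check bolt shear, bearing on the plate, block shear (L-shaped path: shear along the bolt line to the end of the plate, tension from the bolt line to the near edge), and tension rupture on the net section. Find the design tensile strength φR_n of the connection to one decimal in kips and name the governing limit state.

Bolt shear: A_b = π(0.75)²/4 = 0.44179 in². φR_n = 0.75 × 68 × 0.44179 × 5 × 1 = 112.7 kips.
Bearing (0.25 in plate, F_u = 65 ksi): end bolts L_c = 1.6875 − 0.8125/2 = 1.28125, R_n = min(1.2×1.28125×0.25×65, 2.4×0.75×0.25×65) = 24.984 kips/bolt; interior L_c = 2.4375 − 0.8125 = 1.625, R_n = 29.25 kips/bolt. φR_n = 0.75 × (1×24.984 + 4×29.25) = 106.5 kips.
Block shear: shear path 1×[1.6875+4×2.4375] = 1×11.4375 in, A_gv = 2.8594, A_nv = 1×(11.4375 − 4.5×0.875)×0.25 = 1.875 in²; tension to near edge: (1 − 0.5×0.875)×0.25 = 0.14063 in². R_n = min(0.6×65×1.875, 0.6×50×2.8594) + 1.0×65×0.14063 = min(73.125, 85.782) + 9.141 = 82.266 kips. φR_n = 0.75 × 82.266 = 61.7 kips.
Tension rupture (net): A_n = (4 − 1×0.875)×0.25 = 0.78125 in² (U = 1.0, A_e = A_n). φR_n = 0.75 × 65 × 0.78125 = 38.1 kips.
Governing: min(112.7, 106.5, 61.7, 38.1) = 38.1 kips → net-section rupture.

38.1 kips (net-section rupture governs)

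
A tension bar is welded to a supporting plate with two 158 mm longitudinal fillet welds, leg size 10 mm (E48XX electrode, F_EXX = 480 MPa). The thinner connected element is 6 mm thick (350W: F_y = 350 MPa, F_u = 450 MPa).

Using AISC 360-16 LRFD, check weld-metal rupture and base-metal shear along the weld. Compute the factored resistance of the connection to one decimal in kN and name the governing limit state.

Weld metal: throat = 0.707×10 = 7.07 mm, L = 2×158 = 316 mm. φR_n = 0.75 × 0.6 × 480 × 7.07 × 316 = 482.6 kN.
Base metal shear (6 mm plate): yield φR_n = 1.0×0.6×350×6×316 = 398.2 kN; rupture φR_n = 0.75×0.6×450×6×316 = 383.9 kN; take 383.9 kN (rupture).
Governing: min(482.6, 383.9) = 383.9 kN → base-metal shear.

383.9 kN (base-metal shear governs)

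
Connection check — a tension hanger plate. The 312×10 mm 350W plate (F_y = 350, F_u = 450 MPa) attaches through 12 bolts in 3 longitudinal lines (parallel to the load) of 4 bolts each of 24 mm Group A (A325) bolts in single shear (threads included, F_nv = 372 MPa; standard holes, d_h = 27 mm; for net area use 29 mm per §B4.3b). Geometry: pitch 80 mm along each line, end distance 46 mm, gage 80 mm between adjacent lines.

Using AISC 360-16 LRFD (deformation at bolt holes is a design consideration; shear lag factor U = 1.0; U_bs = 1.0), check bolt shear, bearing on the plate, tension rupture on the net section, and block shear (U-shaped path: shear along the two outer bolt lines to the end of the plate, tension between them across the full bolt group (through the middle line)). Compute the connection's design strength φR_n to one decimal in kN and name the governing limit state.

Bolt shear: A_b = π(24)²/4 = 452.39 mm². φR_n = 0.75 × 372 × 452.39 × 12 × 1 = 1514.6 kN.
Bearing (10 mm plate, F_u = 450 MPa): end bolts L_c = 46 − 27/2 = 32.5, R_n = min(1.2×32.5×10×450, 2.4×24×10×450) = 175.5 kN/bolt; interior L_c = 80 − 27 = 53, R_n = 259.2 kN/bolt. φR_n = 0.75 × (3×175.5 + 9×259.2) = 2144.5 kN.
Tension rupture (net): A_n = (312 − 3×29)×10 = 2250 mm² (U = 1.0, A_e = A_n). φR_n = 0.75 × 450 × 2250 = 759.4 kN.
Block shear: shear path 2×[46+3×80] = 2×286 mm, A_gv = 5720, A_nv = 2×(286 − 3.5×29)×10 = 3690 mm²; tension across gage: (160 − 2×29)×10 = 1020 mm². R_n = min(0.6×450×3690, 0.6×350×5720) + 1.0×450×1020 = min(996.3, 1201.2) + 459 = 1455.3 kN. φR_n = 0.75 × 1455.3 = 1091.5 kN.
Governing: min(1514.6, 2144.5, 759.4, 1091.5) = 759.4 kN → net-section rupture.

759.4 kN (net-section rupture governs)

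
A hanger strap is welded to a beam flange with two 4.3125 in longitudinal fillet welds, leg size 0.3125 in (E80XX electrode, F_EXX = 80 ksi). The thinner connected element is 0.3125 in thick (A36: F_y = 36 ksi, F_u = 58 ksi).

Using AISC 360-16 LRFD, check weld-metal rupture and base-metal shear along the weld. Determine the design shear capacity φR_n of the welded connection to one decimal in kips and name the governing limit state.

Weld metal: throat = 0.707×0.3125 = 0.22094 in, L = 2×4.3125 = 8.625 in. φR_n = 0.75 × 0.6 × 80 × 0.22094 × 8.625 = 68.6 kips.
Base metal shear (0.3125 in plate): yield φR_n = 1.0×0.6×36×0.3125×8.625 = 58.2 kips; rupture φR_n = 0.75×0.6×58×0.3125×8.625 = 70.3 kips; take 58.2 kips (yield).
Governing: min(68.6, 58.2) = 58.2 kips → base-metal shear.

58.2 kips (base-metal shear governs)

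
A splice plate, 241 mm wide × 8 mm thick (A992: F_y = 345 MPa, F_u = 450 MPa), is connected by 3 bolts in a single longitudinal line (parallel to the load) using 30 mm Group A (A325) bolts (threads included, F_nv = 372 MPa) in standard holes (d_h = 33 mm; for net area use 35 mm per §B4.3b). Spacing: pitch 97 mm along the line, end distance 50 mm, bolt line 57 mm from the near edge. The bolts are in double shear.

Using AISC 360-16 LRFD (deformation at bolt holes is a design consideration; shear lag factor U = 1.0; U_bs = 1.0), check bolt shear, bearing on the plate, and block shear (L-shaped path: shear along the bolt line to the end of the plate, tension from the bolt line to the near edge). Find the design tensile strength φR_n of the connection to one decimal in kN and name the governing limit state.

Bolt shear: A_b = π(30)²/4 = 706.86 mm². φR_n = 0.75 × 372 × 706.86 × 3 × 2 = 1183.3 kN.
Bearing (8 mm plate, F_u = 450 MPa): end bolts L_c = 50 − 33/2 = 33.5, R_n = min(1.2×33.5×8×450, 2.4×30×8×450) = 144.72 kN/bolt; interior L_c = 97 − 33 = 64, R_n = 259.2 kN/bolt. φR_n = 0.75 × (1×144.72 + 2×259.2) = 497.3 kN.
Block shear: shear path 1×[50+2×97] = 1×244 mm, A_gv = 1952, A_nv = 1×(244 − 2.5×35)×8 = 1252 mm²; tension to near edge: (57 − 0.5×35)×8 = 316 mm². R_n = min(0.6×450×1252, 0.6×345×1952) + 1.0×450×316 = min(338.04, 404.06) + 142.2 = 480.24 kN. φR_n = 0.75 × 480.24 = 360.2 kN.
Governing: min(1183.3, 497.3, 360.2) = 360.2 kN → block shear.

360.2 kN (block shear governs)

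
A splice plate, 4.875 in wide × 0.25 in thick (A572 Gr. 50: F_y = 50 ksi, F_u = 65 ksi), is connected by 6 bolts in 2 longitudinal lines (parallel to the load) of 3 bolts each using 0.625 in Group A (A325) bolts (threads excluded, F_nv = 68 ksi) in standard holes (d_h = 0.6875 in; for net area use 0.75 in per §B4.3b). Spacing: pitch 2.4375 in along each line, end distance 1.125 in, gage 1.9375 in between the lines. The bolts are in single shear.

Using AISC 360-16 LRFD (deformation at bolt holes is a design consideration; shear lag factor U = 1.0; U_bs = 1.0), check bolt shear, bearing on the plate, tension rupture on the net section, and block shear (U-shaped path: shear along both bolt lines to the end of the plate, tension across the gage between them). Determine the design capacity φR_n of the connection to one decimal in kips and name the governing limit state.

Bolt shear: A_b = π(0.625)²/4 = 0.3068 in². φR_n = 0.75 × 68 × 0.3068 × 6 × 1 = 93.9 kips.
Bearing (0.25 in plate, F_u = 65 ksi): end bolts L_c = 1.125 − 0.6875/2 = 0.78125, R_n = min(1.2×0.78125×0.25×65, 2.4×0.625×0.25×65) = 15.234 kips/bolt; interior L_c = 2.4375 − 0.6875 = 1.75, R_n = 24.375 kips/bolt. φR_n = 0.75 × (2×15.234 + 4×24.375) = 96.0 kips.
Tension rupture (net): A_n = (4.875 − 2×0.75)×0.25 = 0.84375 in² (U = 1.0, A_e = A_n). φR_n = 0.75 × 65 × 0.84375 = 41.1 kips.
Block shear: shear path 2×[1.125+2×2.4375] = 2×6 in, A_gv = 3, A_nv = 2×(6 − 2.5×0.75)×0.25 = 2.0625 in²; tension across gage: (1.9375 − 1×0.75)×0.25 = 0.29688 in². R_n = min(0.6×65×2.0625, 0.6×50×3) + 1.0×65×0.29688 = min(80.438, 90) + 19.297 = 99.735 kips. φR_n = 0.75 × 99.735 = 74.8 kips.
Governing: min(93.9, 96.0, 41.1, 74.8) = 41.1 kips → net-section rupture.

41.1 kips (net-section rupture governs)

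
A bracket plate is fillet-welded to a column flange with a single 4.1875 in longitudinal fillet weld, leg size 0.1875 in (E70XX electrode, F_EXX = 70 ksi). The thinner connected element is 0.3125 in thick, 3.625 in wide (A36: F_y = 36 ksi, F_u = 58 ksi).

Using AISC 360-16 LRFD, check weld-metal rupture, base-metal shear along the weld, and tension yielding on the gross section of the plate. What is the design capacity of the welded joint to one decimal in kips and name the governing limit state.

17.5 kips (weld metal governs)

Weld metal: throat = 0.707×0.1875 = 0.13256 in, L = 4.1875 in. φR_n = 0.75 × 0.6 × 70 × 0.13256 × 4.1875 = 17.5 kips.
Base metal shear (0.3125 in plate): yield φR_n = 1.0×0.6×36×0.3125×4.1875 = 28.3 kips; rupture φR_n = 0.75×0.6×58×0.3125×4.1875 = 34.2 kips; take 28.3 kips (yield).
Tension yield (gross): A_g = 3.625×0.3125 = 1.1328 in². φR_n = 0.90 × 36 × 1.1328 = 36.7 kips.
Governing: min(17.5, 28.3, 36.7) = 17.5 kips → weld metal.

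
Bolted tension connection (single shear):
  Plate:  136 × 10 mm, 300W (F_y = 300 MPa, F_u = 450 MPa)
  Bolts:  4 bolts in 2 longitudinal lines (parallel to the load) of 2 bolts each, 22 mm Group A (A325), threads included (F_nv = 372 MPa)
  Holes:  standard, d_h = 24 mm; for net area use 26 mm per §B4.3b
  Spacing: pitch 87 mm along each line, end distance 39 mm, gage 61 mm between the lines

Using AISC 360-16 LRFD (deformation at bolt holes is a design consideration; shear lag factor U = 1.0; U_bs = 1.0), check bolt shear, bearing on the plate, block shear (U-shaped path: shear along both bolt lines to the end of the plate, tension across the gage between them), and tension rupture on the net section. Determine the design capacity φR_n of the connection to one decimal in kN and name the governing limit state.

Bolt shear: A_b = π(22)²/4 = 380.13 mm². φR_n = 0.75 × 372 × 380.13 × 4 × 1 = 424.2 kN.
Bearing (10 mm plate, F_u = 450 MPa): end bolts L_c = 39 − 24/2 = 27, R_n = min(1.2×27×10×450, 2.4×22×10×450) = 145.8 kN/bolt; interior L_c = 87 − 24 = 63, R_n = 237.6 kN/bolt. φR_n = 0.75 × (2×145.8 + 2×237.6) = 575.1 kN.
Block shear: shear path 2×[39+1×87] = 2×126 mm, A_gv = 2520, A_nv = 2×(126 − 1.5×26)×10 = 1740 mm²; tension across gage: (61 − 1×26)×10 = 350 mm². R_n = min(0.6×450×1740, 0.6×300×2520) + 1.0×450×350 = min(469.8, 453.6) + 157.5 = 611.1 kN. φR_n = 0.75 × 611.1 = 458.3 kN.
Tension rupture (net): A_n = (136 − 2×26)×10 = 840 mm² (U = 1.0, A_e = A_n). φR_n = 0.75 × 450 × 840 = 283.5 kN.
Governing: min(424.2, 575.1, 458.3, 283.5) = 283.5 kN → net-section rupture.

283.5 kN (net-section rupture governs)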